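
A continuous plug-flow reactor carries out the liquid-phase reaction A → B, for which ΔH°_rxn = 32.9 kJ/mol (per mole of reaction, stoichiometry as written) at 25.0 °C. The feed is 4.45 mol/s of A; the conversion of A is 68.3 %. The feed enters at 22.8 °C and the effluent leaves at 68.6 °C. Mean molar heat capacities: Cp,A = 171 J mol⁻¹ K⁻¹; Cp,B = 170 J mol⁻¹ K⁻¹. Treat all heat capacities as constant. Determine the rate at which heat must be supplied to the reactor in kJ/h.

Extent of reaction ξ = 0.683 × 4.45 = 3.0394 mol/s
Reaction term: ξ·ΔH°_rxn = 3.0394 × 32.9 = 99.995 kJ/s
Sensible, feed 22.8→25 °C: 1.6741 kJ/s
Outlet flows (mol/s): A 1.4106, B 3.0394
Sensible, products 25→68.6 °C: 33.045 kJ/s
Q = ΔH = 134.71 kJ/s = 134.71 kW
Heat supplied = 484970 kJ/h

Q_in = 485000 kJ/h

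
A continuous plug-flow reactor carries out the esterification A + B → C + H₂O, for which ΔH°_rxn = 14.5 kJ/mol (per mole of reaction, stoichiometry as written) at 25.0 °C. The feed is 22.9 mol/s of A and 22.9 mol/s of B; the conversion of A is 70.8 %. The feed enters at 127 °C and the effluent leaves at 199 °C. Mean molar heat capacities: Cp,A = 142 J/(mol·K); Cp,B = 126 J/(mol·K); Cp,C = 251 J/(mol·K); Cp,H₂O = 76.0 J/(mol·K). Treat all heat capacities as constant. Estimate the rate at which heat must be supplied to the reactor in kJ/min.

Q_in = 50600 kJ/min

Extent of reaction ξ = 0.708 × 22.9 = 16.213 mol/s
Reaction term: ξ·ΔH°_rxn = 16.213 × 14.5 = 235.09 kJ/s
Sensible, feed 127→25 °C: -625.99 kJ/s
Outlet flows (mol/s): A 6.6868, B 6.6868, C 16.213, H₂O 16.213
Sensible, products 25→199 °C: 1234.3 kJ/s
Q = ΔH = 843.41 kJ/s = 843.41 kW
Heat supplied = 50605 kJ/min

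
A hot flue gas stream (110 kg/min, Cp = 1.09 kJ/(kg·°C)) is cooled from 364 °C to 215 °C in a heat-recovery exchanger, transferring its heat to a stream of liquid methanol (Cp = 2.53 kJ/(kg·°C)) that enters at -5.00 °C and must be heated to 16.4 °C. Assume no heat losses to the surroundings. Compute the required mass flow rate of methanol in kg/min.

Heat released by hot stream: Q = 110 × 1.09 × (364 − 215) = 17865 kJ/min
Energy balance on cold side (adiabatic exchanger): Q = ṁ_c·Cp_c·(T_c,out − T_c,in)
ṁ_c = 17865 / [2.53 × (16.4 − -5.00)] = 329.97 kg/min

ṁ_c = 330 kg/min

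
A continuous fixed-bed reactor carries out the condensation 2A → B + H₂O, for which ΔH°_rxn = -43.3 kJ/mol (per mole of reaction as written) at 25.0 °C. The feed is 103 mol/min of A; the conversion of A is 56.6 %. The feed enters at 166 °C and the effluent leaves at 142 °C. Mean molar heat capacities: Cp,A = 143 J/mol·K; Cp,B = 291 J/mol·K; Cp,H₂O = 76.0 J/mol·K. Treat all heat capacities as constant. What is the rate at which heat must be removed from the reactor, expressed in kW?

Extent of reaction ξ = 0.566 × 103 / 2 = 29.149 mol/min
Reaction term: ξ·ΔH°_rxn = 29.149 × -43.3 = -1262.2 kJ/min
Sensible, feed 166→25 °C: -2076.8 kJ/min
Outlet flows (mol/min): A 44.702, B 29.149, H₂O 29.149
Sensible, products 25→142 °C: 1999.5 kJ/min
Q = ΔH = -1339.4 kJ/min = -22.323 kW
Heat removed = 22.323 kW

Q_out = 22.3 kW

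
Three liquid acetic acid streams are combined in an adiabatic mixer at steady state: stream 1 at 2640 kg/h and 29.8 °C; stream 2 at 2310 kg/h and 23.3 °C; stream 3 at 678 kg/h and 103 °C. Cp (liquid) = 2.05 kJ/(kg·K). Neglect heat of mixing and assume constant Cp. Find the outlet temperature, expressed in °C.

T_out = 36.0 °C

No heat crosses the boundary, so H_out = H_in.
T_out = Σ ṁᵢCp,ᵢTᵢ / Σ ṁᵢCp,ᵢ
      = 414770 / 11537 = 35.95 °C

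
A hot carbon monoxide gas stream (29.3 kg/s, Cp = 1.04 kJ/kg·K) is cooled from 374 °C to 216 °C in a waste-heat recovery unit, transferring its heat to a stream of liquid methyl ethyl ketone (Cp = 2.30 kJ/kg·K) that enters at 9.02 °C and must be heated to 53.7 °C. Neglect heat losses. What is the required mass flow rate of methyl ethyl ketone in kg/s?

Heat released by hot stream: Q = 29.3 × 1.04 × (374 − 216) = 4814.6 kJ/s
Energy balance on cold side (adiabatic exchanger): Q = ṁ_c·Cp_c·(T_c,out − T_c,in)
ṁ_c = 4814.6 / [2.30 × (53.7 − 9.02)] = 46.851 kg/s

ṁ_c = 46.9 kg/s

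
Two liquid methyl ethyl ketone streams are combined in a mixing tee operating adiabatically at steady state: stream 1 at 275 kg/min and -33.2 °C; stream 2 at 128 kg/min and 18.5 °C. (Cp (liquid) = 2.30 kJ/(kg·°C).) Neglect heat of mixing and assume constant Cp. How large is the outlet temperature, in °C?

T_out = -16.8 °C

Adiabatic, steady state ⇒ Σ ṁᵢCp,ᵢ(T_out − Tᵢ) = 0
Σ ṁᵢCp,ᵢTᵢ = 275×2.30×-33.2 + 128×2.30×18.5 = -15553
Σ ṁᵢCp,ᵢ = 275×2.30 + 128×2.30 = 926.9
T_out = -15553 / 926.9 = -16.779 °C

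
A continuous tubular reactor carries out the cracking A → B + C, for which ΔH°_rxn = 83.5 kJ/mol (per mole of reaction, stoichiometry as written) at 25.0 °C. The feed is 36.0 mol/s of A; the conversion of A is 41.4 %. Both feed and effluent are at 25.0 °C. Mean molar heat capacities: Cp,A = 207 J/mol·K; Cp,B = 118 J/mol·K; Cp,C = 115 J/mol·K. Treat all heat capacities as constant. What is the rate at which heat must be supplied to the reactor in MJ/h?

Extent of reaction ξ = 0.414 × 36.0 = 14.904 mol/s
Reaction term: ξ·ΔH°_rxn = 14.904 × 83.5 = 1244.5 kJ/s
Q = ΔH = 1244.5 kJ/s = 1244.5 kW
Heat supplied = 4480.1 MJ/h

Q_in = 4480 MJ/h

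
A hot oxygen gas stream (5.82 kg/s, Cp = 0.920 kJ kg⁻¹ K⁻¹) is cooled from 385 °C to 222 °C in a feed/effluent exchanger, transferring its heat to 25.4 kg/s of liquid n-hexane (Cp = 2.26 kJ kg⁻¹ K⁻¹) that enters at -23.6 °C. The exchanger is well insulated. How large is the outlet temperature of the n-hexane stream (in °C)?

T_c,out = -8.40 °C

Heat released by hot stream: Q = 5.82 × 0.920 × (385 − 222) = 872.77 kJ/s
Energy balance on cold side (adiabatic exchanger): Q = ṁ_c·Cp_c·(T_c,out − T_c,in)
T_c,out = -23.6 + 872.77/(25.4 × 2.26) = -8.3961 °C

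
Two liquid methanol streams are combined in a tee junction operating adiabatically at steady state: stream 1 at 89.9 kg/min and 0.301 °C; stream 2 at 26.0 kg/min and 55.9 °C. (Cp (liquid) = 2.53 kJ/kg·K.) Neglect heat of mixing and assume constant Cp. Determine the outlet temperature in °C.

Adiabatic, steady state ⇒ Σ ṁᵢCp,ᵢ(T_out − Tᵢ) = 0
Σ ṁᵢCp,ᵢTᵢ = 89.9×2.53×0.301 + 26.0×2.53×55.9 = 3745.6
Σ ṁᵢCp,ᵢ = 89.9×2.53 + 26.0×2.53 = 293.23
T_out = 3745.6 / 293.23 = 12.774 °C

T_out = 12.8 °C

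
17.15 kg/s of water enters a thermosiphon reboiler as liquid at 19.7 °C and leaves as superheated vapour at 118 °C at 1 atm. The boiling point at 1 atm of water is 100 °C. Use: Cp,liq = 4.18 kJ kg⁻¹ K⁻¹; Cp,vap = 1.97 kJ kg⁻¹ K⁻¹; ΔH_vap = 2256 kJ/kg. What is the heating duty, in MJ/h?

Q = 162000 MJ/h

liquid 19.7→100 °C: 335.65 kJ/kg
vaporisation at 100 °C: 2256 kJ/kg
vapour 100→118 °C: 35.46 kJ/kg
Δh = 335.65 + 2256 + 35.46 = 2627.1 kJ/kg
Q = ṁ·Δh = 17.15 kg/s × 2627.1 kJ/kg = 45055 kJ/s
|Q| = 45055 kW = 162200 MJ/h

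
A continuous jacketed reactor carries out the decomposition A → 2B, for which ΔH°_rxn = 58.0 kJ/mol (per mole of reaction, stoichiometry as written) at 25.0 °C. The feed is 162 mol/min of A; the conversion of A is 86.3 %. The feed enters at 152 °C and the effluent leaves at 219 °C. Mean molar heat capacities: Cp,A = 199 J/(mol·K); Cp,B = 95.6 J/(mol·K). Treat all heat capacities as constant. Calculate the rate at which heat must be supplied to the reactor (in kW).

Extent of reaction ξ = 0.863 × 162 = 139.81 mol/min
Reaction term: ξ·ΔH°_rxn = 139.81 × 58.0 = 8108.7 kJ/min
Sensible, feed 152→25 °C: -4094.2 kJ/min
Outlet flows (mol/min): A 22.194, B 279.61
Sensible, products 25→219 °C: 6042.6 kJ/min
Q = ΔH = 10057 kJ/min = 167.62 kW
Heat supplied = 167.62 kW

Q_in = 168 kW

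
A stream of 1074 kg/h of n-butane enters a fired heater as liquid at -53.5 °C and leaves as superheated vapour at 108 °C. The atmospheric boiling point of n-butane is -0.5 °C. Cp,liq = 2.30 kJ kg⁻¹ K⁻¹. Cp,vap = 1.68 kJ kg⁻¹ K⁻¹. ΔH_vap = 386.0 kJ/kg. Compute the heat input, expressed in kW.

Q = 206 kW

liquid -53.5→-0.5 °C: 121.9 kJ/kg
vaporisation at -0.5 °C: 386 kJ/kg
vapour -0.5→108 °C: 182.28 kJ/kg
Δh = 121.9 + 386 + 182.28 = 690.18 kJ/kg
Q = ṁ·Δh = 1074 kg/h × 690.18 kJ/kg = 741250 kJ/h
|Q| = 205.9 kW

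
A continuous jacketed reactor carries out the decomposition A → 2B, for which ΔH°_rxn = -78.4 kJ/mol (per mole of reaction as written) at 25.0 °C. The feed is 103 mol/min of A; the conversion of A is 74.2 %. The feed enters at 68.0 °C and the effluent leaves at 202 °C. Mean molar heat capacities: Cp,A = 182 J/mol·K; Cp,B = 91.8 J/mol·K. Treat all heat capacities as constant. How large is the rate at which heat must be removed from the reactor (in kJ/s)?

Q_out = 57.6 kJ/s

Extent of reaction ξ = 0.742 × 103 = 76.426 mol/min
Reaction term: ξ·ΔH°_rxn = 76.426 × -78.4 = -5991.8 kJ/min
Sensible, feed 68.0→25 °C: -806.08 kJ/min
Outlet flows (mol/min): A 26.574, B 152.85
Sensible, products 25→202 °C: 3339.7 kJ/min
Q = ΔH = -3458.2 kJ/min = -57.637 kW
Heat removed = 57.637 kJ/s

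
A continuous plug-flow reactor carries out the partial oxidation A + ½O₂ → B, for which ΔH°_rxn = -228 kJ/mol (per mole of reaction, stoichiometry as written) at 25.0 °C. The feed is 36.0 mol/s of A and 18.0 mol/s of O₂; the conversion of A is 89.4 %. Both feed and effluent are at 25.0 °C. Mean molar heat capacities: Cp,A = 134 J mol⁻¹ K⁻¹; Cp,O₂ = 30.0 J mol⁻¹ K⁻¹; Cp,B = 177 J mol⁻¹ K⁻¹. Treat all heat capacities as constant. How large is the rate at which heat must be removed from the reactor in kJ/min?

Extent of reaction ξ = 0.894 × 36.0 = 32.184 mol/s
Reaction term: ξ·ΔH°_rxn = 32.184 × -228 = -7338 kJ/s
Q = ΔH = -7338 kJ/s = -7338 kW
Heat removed = 440280 kJ/min

Q_out = 440000 kJ/min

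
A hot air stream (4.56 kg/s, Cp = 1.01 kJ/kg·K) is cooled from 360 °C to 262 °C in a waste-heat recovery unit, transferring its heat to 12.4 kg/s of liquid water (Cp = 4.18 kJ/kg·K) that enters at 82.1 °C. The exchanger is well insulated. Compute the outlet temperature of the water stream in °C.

T_c,out = 90.8 °C

Heat released by hot stream: Q = 4.56 × 1.01 × (360 − 262) = 451.35 kJ/s
Energy balance on cold side (adiabatic exchanger): Q = ṁ_c·Cp_c·(T_c,out − T_c,in)
T_c,out = 82.1 + 451.35/(12.4 × 4.18) = 90.808 °C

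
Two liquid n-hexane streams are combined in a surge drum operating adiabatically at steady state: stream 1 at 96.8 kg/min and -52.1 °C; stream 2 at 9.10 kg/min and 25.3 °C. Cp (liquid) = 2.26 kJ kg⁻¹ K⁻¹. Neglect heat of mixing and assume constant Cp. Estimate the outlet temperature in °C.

No heat crosses the boundary, so H_out = H_in.
Σ ṁᵢCp,ᵢTᵢ = 96.8×2.26×-52.1 + 9.10×2.26×25.3 = -10877
Σ ṁᵢCp,ᵢ = 96.8×2.26 + 9.10×2.26 = 239.33
T_out = -10877 / 239.33 = -45.449 °C

T_out = -45.4 °C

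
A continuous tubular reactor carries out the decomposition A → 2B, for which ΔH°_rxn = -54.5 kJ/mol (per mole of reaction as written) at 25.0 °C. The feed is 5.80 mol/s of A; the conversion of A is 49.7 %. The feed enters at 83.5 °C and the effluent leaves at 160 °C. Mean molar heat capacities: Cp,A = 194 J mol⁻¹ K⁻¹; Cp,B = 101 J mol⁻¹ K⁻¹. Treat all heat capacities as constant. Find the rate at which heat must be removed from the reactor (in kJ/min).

Extent of reaction ξ = 0.497 × 5.80 = 2.8826 mol/s
Reaction term: ξ·ΔH°_rxn = 2.8826 × -54.5 = -157.1 kJ/s
Sensible, feed 83.5→25 °C: -65.824 kJ/s
Outlet flows (mol/s): A 2.9174, B 5.7652
Sensible, products 25→160 °C: 155.02 kJ/s
Q = ΔH = -67.911 kJ/s = -67.911 kW
Heat removed = 4074.6 kJ/min

Q_out = 4070 kJ/min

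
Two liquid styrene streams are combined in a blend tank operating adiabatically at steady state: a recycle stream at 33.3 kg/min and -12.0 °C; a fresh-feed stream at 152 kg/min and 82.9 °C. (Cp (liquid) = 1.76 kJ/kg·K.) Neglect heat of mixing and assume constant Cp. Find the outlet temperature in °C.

T_out = 65.8 °C

Energy balance with Q = 0: Σ ṁᵢCp,ᵢ(T_out − Tᵢ) = 0
Σ ṁᵢCp,ᵢTᵢ = 33.3×1.76×-12.0 + 152×1.76×82.9 = 21474
Σ ṁᵢCp,ᵢ = 33.3×1.76 + 152×1.76 = 326.13
T_out = 21474 / 326.13 = 65.846 °C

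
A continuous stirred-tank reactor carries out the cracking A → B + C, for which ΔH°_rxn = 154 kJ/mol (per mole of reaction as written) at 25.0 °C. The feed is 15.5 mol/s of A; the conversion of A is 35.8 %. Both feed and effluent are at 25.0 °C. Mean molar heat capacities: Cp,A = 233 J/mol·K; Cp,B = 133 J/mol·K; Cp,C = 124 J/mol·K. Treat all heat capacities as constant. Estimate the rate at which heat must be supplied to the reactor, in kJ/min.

Extent of reaction ξ = 0.358 × 15.5 = 5.549 mol/s
Reaction term: ξ·ΔH°_rxn = 5.549 × 154 = 854.55 kJ/s
Q = ΔH = 854.55 kJ/s = 854.55 kW
Heat supplied = 51273 kJ/min

Q_in = 51300 kJ/min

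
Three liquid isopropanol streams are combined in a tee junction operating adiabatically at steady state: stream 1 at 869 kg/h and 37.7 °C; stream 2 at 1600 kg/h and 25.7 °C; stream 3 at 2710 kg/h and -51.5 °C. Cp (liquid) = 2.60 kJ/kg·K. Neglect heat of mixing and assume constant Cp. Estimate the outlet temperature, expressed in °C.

T_out = -12.7 °C

Adiabatic, steady state ⇒ Σ ṁᵢCp,ᵢ(T_out − Tᵢ) = 0
Σ ṁᵢCp,ᵢTᵢ = 869×2.60×37.7 + 1600×2.60×25.7 + 2710×2.60×-51.5 = -170780
Σ ṁᵢCp,ᵢ = 869×2.60 + 1600×2.60 + 2710×2.60 = 13465
T_out = -170780 / 13465 = -12.683 °C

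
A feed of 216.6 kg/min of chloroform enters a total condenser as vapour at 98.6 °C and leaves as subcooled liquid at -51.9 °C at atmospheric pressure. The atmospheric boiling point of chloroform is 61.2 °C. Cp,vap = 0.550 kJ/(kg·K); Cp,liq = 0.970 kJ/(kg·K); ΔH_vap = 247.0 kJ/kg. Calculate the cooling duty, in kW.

Q_c = 1360 kW

vapour 98.6→61.2 °C: -20.57 kJ/kg
condensation at 61.2 °C: -247 kJ/kg
liquid 61.2→-51.9 °C: -109.71 kJ/kg
Δh = -20.57 + -247 + -109.71 = -377.28 kJ/kg
Q = ṁ·Δh = 216.6 kg/min × -377.28 kJ/kg = -81718 kJ/min
|Q| = 1362 kW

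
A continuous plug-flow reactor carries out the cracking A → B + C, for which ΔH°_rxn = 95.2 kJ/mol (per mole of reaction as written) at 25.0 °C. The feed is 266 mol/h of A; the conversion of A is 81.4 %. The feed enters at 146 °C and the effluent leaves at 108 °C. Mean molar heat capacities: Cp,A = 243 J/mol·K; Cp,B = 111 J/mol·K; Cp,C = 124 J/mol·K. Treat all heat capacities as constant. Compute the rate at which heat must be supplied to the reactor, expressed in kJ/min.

Q_in = 300 kJ/min

Extent of reaction ξ = 0.814 × 266 = 216.52 mol/h
Reaction term: ξ·ΔH°_rxn = 216.52 × 95.2 = 20613 kJ/h
Sensible, feed 146→25 °C: -7821.2 kJ/h
Outlet flows (mol/h): A 49.476, B 216.52, C 216.52
Sensible, products 25→108 °C: 5221.2 kJ/h
Q = ΔH = 18013 kJ/h = 5.0036 kW
Heat supplied = 300.22 kJ/min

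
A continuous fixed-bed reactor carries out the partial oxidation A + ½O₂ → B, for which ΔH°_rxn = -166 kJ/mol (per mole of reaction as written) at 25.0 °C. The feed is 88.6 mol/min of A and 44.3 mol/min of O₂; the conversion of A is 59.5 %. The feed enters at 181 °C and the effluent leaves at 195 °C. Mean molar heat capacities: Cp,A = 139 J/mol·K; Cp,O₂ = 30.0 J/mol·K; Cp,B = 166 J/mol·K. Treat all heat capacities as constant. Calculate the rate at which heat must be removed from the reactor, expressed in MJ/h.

Extent of reaction ξ = 0.595 × 88.6 = 52.717 mol/min
Reaction term: ξ·ΔH°_rxn = 52.717 × -166 = -8751 kJ/min
Sensible, feed 181→25 °C: -2128.5 kJ/min
Outlet flows (mol/min): A 35.883, O₂ 17.942, B 52.717
Sensible, products 25→195 °C: 2427.1 kJ/min
Q = ΔH = -8452.5 kJ/min = -140.87 kW
Heat removed = 507.15 MJ/h

Q_out = 507 MJ/h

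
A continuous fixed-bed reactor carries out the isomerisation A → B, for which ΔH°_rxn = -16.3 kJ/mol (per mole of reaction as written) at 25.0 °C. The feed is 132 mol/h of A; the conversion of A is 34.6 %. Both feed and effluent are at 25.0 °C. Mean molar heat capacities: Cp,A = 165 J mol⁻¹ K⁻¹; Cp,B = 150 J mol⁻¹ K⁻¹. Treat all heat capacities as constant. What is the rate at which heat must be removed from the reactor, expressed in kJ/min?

Q_out = 12.4 kJ/min

Extent of reaction ξ = 0.346 × 132 = 45.672 mol/h
Reaction term: ξ·ΔH°_rxn = 45.672 × -16.3 = -744.45 kJ/h
Q = ΔH = -744.45 kJ/h = -0.20679 kW
Heat removed = 12.408 kJ/min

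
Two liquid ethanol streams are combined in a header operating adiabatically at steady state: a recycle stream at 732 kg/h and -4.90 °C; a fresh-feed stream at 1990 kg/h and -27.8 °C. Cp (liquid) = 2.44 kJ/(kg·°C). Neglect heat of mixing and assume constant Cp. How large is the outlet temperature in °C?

T_out = -21.6 °C

Adiabatic, steady state ⇒ Σ ṁᵢCp,ᵢ(T_out − Tᵢ) = 0
T_out = Σ ṁᵢCp,ᵢTᵢ / Σ ṁᵢCp,ᵢ
      = -143740 / 6641.7 = -21.642 °C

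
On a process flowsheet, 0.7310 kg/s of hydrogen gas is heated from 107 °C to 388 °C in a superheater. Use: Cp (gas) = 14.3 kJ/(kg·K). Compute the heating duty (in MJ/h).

Q = 10600 MJ/h

Q = ṁ·Cp·ΔT = 0.7310 × 14.3 × (388 − 107) = 2937.4 kJ/s
Heating duty = 10575 MJ/h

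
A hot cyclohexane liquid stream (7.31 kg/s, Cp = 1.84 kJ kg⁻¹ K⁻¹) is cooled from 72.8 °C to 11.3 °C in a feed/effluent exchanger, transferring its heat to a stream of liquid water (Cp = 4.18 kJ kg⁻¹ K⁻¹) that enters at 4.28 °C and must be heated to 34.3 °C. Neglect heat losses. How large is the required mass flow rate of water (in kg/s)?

ṁ_c = 6.59 kg/s

Heat released by hot stream: Q = 7.31 × 1.84 × (72.8 − 11.3) = 827.2 kJ/s
Energy balance on cold side (adiabatic exchanger): Q = ṁ_c·Cp_c·(T_c,out − T_c,in)
ṁ_c = 827.2 / [4.18 × (34.3 − 4.28)] = 6.5921 kg/s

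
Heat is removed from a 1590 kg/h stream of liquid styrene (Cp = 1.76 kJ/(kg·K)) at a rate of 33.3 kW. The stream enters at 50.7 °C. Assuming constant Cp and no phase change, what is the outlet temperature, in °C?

Q = 33.3 kW = 119880 kJ/h
ΔT = Q/(ṁ·Cp) = 119880/(1590×1.76) = 42.839 K
T_out = 50.7 − 42.839 = 7.8612 °C

T_out = 7.86 °C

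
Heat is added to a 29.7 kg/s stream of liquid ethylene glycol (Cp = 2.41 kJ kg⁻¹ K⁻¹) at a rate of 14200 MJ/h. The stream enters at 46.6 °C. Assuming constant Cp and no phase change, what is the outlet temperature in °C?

T_out = 102 °C

Q = 14200 MJ/h = 3944.4 kJ/s
ΔT = Q/(ṁ·Cp) = 3944.4/(29.7×2.41) = 55.108 K
T_out = 46.6 + 55.108 = 101.71 °C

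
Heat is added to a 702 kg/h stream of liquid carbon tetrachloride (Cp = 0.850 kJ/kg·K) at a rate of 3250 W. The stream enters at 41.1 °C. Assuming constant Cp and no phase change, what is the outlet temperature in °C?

Q = 3250 W = 11700 kJ/h
ΔT = Q/(ṁ·Cp) = 11700/(702×0.850) = 19.608 K
T_out = 41.1 + 19.608 = 60.708 °C

T_out = 60.7 °C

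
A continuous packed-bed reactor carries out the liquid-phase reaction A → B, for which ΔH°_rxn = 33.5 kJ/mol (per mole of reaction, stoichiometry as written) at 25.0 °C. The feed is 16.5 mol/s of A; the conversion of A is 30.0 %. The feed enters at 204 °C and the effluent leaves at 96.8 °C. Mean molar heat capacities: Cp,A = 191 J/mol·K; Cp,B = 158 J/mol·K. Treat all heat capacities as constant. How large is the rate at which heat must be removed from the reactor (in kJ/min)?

Extent of reaction ξ = 0.300 × 16.5 = 4.95 mol/s
Reaction term: ξ·ΔH°_rxn = 4.95 × 33.5 = 165.83 kJ/s
Sensible, feed 204→25 °C: -564.12 kJ/s
Outlet flows (mol/s): A 11.55, B 4.95
Sensible, products 25→96.8 °C: 214.55 kJ/s
Q = ΔH = -183.74 kJ/s = -183.74 kW
Heat removed = 11025 kJ/min

Q_out = 11000 kJ/min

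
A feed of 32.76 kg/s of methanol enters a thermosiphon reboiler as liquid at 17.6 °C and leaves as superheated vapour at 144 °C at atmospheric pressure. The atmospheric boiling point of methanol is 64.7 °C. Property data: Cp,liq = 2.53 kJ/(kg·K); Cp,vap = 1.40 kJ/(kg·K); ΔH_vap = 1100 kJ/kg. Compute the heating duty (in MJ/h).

Q = 157000 MJ/h

liquid 17.6→64.7 °C: 119.16 kJ/kg
vaporisation at 64.7 °C: 1100 kJ/kg
vapour 64.7→144 °C: 111.02 kJ/kg
Δh = 119.16 + 1100 + 111.02 = 1330.2 kJ/kg
Q = ṁ·Δh = 32.76 kg/s × 1330.2 kJ/kg = 43577 kJ/s
|Q| = 43577 kW = 156880 MJ/h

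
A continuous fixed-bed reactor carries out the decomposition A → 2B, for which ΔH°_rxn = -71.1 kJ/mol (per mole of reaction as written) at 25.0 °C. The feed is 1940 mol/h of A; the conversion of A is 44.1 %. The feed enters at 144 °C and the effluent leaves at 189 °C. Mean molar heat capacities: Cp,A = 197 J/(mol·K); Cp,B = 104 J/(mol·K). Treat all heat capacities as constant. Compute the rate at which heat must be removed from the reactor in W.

Extent of reaction ξ = 0.441 × 1940 = 855.54 mol/h
Reaction term: ξ·ΔH°_rxn = 855.54 × -71.1 = -60829 kJ/h
Sensible, feed 144→25 °C: -45479 kJ/h
Outlet flows (mol/h): A 1084.5, B 1711.1
Sensible, products 25→189 °C: 64221 kJ/h
Q = ΔH = -42087 kJ/h = -11.691 kW
Heat removed = 11691 W

Q_out = 11700 W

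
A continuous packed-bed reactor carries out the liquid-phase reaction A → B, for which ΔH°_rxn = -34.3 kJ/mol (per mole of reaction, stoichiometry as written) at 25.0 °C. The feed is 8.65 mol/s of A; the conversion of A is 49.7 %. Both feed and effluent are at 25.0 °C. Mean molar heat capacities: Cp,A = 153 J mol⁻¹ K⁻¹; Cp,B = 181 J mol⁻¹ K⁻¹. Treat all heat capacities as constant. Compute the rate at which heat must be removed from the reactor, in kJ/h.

Extent of reaction ξ = 0.497 × 8.65 = 4.2991 mol/s
Reaction term: ξ·ΔH°_rxn = 4.2991 × -34.3 = -147.46 kJ/s
Q = ΔH = -147.46 kJ/s = -147.46 kW
Heat removed = 530850 kJ/h

Q_out = 531000 kJ/h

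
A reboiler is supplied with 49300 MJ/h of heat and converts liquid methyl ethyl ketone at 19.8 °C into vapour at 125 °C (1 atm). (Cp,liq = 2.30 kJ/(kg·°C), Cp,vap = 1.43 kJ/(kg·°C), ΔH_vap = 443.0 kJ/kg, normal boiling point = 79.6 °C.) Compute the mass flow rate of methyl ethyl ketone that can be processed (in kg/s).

ṁ = 21.2 kg/s

Δh = 2.30×(79.6−19.8) + 443.0 + 1.43×(125−79.6) = 645.46 kJ/kg
Q = 49300 MJ/h = 13694 kJ/s = 13694 kJ/s
ṁ = Q/Δh = 13694 / 645.46 = 21.216 kg/s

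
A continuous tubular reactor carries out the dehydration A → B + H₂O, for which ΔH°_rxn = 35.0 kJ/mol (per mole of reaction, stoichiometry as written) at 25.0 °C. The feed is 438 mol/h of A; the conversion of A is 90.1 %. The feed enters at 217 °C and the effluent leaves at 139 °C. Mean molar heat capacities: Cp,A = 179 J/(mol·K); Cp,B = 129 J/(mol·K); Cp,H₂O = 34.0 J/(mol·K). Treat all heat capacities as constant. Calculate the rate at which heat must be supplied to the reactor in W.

Extent of reaction ξ = 0.901 × 438 = 394.64 mol/h
Reaction term: ξ·ΔH°_rxn = 394.64 × 35.0 = 13812 kJ/h
Sensible, feed 217→25 °C: -15053 kJ/h
Outlet flows (mol/h): A 43.362, B 394.64, H₂O 394.64
Sensible, products 25→139 °C: 8218 kJ/h
Q = ΔH = 6977.2 kJ/h = 1.9381 kW
Heat supplied = 1938.1 W

Q_in = 1940 W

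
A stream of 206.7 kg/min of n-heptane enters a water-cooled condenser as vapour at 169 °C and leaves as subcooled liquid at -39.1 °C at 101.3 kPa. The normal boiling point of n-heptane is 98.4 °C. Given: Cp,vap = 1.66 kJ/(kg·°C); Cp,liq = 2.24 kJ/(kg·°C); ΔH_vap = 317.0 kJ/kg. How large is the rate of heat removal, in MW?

Q_c = 2.56 MW

vapour 169→98.4 °C: -117.2 kJ/kg
condensation at 98.4 °C: -317 kJ/kg
liquid 98.4→-39.1 °C: -308 kJ/kg
Δh = -117.2 + -317 + -308 = -742.2 kJ/kg
Q = ṁ·Δh = 206.7 kg/min × -742.2 kJ/kg = -153410 kJ/min
|Q| = 2556.9 kW = 2.5569 MW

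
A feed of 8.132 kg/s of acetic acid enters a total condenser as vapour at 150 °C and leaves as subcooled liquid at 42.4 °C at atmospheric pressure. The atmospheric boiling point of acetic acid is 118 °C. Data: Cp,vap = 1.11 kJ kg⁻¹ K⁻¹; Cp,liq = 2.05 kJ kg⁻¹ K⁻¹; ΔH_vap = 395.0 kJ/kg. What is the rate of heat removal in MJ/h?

Q_c = 17100 MJ/h

vapour 150→118 °C: -35.52 kJ/kg
condensation at 118 °C: -395 kJ/kg
liquid 118→42.4 °C: -154.98 kJ/kg
Δh = -35.52 + -395 + -154.98 = -585.5 kJ/kg
Q = ṁ·Δh = 8.132 kg/s × -585.5 kJ/kg = -4761.3 kJ/s
|Q| = 4761.3 kW = 17141 MJ/h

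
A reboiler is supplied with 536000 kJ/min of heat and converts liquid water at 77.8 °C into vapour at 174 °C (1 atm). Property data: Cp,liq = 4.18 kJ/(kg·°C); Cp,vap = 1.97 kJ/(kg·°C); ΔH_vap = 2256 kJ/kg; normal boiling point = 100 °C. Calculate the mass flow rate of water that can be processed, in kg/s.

Δh = 4.18×(100−77.8) + 2256 + 1.97×(174−100) = 2494.6 kJ/kg
Q = 536000 kJ/min = 8933.3 kJ/s = 8933.3 kJ/s
ṁ = Q/Δh = 8933.3 / 2494.6 = 3.5811 kg/s

ṁ = 3.58 kg/s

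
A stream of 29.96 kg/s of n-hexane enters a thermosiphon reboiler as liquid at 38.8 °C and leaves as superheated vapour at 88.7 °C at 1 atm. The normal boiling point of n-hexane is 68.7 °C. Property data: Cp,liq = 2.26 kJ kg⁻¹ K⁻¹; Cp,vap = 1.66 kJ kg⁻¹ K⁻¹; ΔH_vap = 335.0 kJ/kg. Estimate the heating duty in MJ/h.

liquid 38.8→68.7 °C: 67.574 kJ/kg
vaporisation at 68.7 °C: 335 kJ/kg
vapour 68.7→88.7 °C: 33.2 kJ/kg
Δh = 67.574 + 335 + 33.2 = 435.77 kJ/kg
Q = ṁ·Δh = 29.96 kg/s × 435.77 kJ/kg = 13056 kJ/s
|Q| = 13056 kW = 47001 MJ/h

Q = 47000 MJ/h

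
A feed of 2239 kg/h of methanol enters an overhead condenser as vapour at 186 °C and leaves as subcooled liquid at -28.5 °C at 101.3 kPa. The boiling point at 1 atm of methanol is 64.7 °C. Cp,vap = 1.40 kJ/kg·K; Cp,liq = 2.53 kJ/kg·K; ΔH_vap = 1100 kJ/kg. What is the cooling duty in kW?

Q_c = 936 kW

vapour 186→64.7 °C: -169.82 kJ/kg
condensation at 64.7 °C: -1100 kJ/kg
liquid 64.7→-28.5 °C: -235.8 kJ/kg
Δh = -169.82 + -1100 + -235.8 = -1505.6 kJ/kg
Q = ṁ·Δh = 2239 kg/h × -1505.6 kJ/kg = -3.3711e+06 kJ/h
|Q| = 936.41 kW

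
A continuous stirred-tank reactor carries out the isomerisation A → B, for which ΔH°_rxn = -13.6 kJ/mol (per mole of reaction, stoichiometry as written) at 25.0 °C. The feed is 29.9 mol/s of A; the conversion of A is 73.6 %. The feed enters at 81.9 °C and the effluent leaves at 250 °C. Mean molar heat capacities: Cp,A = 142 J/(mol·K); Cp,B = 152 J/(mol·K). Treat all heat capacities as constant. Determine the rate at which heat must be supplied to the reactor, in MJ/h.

Extent of reaction ξ = 0.736 × 29.9 = 22.006 mol/s
Reaction term: ξ·ΔH°_rxn = 22.006 × -13.6 = -299.29 kJ/s
Sensible, feed 81.9→25 °C: -241.59 kJ/s
Outlet flows (mol/s): A 7.8936, B 22.006
Sensible, products 25→250 °C: 1004.8 kJ/s
Q = ΔH = 463.95 kJ/s = 463.95 kW
Heat supplied = 1670.2 MJ/h

Q_in = 1670 MJ/h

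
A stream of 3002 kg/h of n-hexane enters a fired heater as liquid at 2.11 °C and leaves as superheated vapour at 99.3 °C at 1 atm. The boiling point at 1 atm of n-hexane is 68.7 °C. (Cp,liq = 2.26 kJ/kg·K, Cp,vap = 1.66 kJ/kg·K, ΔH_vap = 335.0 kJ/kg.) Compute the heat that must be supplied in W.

Q = 447000 W

liquid 2.11→68.7 °C: 150.49 kJ/kg
vaporisation at 68.7 °C: 335 kJ/kg
vapour 68.7→99.3 °C: 50.796 kJ/kg
Δh = 150.49 + 335 + 50.796 = 536.29 kJ/kg
Q = ṁ·Δh = 3002 kg/h × 536.29 kJ/kg = 1.6099e+06 kJ/h
|Q| = 447.21 kW = 447210 W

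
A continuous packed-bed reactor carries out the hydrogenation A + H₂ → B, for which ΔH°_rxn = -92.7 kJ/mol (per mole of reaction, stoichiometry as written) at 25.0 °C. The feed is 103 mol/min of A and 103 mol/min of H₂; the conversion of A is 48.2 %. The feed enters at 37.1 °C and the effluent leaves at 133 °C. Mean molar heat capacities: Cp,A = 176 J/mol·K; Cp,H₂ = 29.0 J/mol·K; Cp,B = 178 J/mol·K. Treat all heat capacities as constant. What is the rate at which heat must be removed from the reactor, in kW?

Extent of reaction ξ = 0.482 × 103 = 49.646 mol/min
Reaction term: ξ·ΔH°_rxn = 49.646 × -92.7 = -4602.2 kJ/min
Sensible, feed 37.1→25 °C: -255.49 kJ/min
Outlet flows (mol/min): A 53.354, H₂ 53.354, B 49.646
Sensible, products 25→133 °C: 2135.7 kJ/min
Q = ΔH = -2722 kJ/min = -45.367 kW
Heat removed = 45.367 kW

Q_out = 45.4 kW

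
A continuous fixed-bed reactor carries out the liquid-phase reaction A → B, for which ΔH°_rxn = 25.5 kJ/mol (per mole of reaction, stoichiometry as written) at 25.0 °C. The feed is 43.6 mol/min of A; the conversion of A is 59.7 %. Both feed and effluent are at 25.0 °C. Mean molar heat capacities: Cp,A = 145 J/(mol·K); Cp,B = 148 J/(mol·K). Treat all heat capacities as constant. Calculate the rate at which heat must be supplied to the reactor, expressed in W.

Q_in = 11100 W

Extent of reaction ξ = 0.597 × 43.6 = 26.029 mol/min
Reaction term: ξ·ΔH°_rxn = 26.029 × 25.5 = 663.74 kJ/min
Q = ΔH = 663.74 kJ/min = 11.062 kW
Heat supplied = 11062 W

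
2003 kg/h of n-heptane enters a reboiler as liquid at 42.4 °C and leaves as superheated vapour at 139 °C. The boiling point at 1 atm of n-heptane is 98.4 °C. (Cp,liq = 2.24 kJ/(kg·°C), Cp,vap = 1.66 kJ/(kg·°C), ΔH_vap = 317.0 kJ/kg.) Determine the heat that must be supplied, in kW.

Q = 284 kW

liquid 42.4→98.4 °C: 125.44 kJ/kg
vaporisation at 98.4 °C: 317 kJ/kg
vapour 98.4→139 °C: 67.396 kJ/kg
Δh = 125.44 + 317 + 67.396 = 509.84 kJ/kg
Q = ṁ·Δh = 2003 kg/h × 509.84 kJ/kg = 1.0212e+06 kJ/h
|Q| = 283.67 kW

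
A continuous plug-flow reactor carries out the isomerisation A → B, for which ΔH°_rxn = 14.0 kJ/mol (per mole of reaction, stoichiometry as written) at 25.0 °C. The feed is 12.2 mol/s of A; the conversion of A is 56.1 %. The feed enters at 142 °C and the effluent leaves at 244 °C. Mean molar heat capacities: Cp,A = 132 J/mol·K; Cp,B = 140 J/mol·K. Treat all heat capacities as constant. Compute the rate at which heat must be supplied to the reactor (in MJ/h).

Extent of reaction ξ = 0.561 × 12.2 = 6.8442 mol/s
Reaction term: ξ·ΔH°_rxn = 6.8442 × 14.0 = 95.819 kJ/s
Sensible, feed 142→25 °C: -188.42 kJ/s
Outlet flows (mol/s): A 5.3558, B 6.8442
Sensible, products 25→244 °C: 364.67 kJ/s
Q = ΔH = 272.07 kJ/s = 272.07 kW
Heat supplied = 979.45 MJ/h

Q_in = 979 MJ/h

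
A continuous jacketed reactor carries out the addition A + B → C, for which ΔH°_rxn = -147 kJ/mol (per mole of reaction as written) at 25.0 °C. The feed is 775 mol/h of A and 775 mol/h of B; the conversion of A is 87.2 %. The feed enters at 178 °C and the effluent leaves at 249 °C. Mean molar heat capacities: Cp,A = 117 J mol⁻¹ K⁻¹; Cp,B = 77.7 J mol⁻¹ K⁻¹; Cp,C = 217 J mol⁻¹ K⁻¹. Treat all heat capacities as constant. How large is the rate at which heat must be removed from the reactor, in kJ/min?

Q_out = 1420 kJ/min

Extent of reaction ξ = 0.872 × 775 = 675.8 mol/h
Reaction term: ξ·ΔH°_rxn = 675.8 × -147 = -99343 kJ/h
Sensible, feed 178→25 °C: -23087 kJ/h
Outlet flows (mol/h): A 99.2, B 99.2, C 675.8
Sensible, products 25→249 °C: 37176 kJ/h
Q = ΔH = -85253 kJ/h = -23.682 kW
Heat removed = 1420.9 kJ/min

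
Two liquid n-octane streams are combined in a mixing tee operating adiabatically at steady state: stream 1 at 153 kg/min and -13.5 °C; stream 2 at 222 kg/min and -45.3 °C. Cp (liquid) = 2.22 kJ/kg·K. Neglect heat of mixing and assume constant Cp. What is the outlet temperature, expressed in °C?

Energy balance with Q = 0: Σ ṁᵢCp,ᵢ(T_out − Tᵢ) = 0
T_out = Σ ṁᵢCp,ᵢTᵢ / Σ ṁᵢCp,ᵢ
      = -26911 / 832.5 = -32.326 °C

T_out = -32.3 °C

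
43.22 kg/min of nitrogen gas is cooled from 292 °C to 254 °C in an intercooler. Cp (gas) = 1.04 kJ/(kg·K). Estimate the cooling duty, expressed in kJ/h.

Q_c = 102000 kJ/h

Q = ṁ·Cp·ΔT = 43.22 × 1.04 × (254 − 292) = -1708.1 kJ/min
Converting: 1708.1 / 60 s = 28.468 kW
Cooling duty = 102480 kJ/h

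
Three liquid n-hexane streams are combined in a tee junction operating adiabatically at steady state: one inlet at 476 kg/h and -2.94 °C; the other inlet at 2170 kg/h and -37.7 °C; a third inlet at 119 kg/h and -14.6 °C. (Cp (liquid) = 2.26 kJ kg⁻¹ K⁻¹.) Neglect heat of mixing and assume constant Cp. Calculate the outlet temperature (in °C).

T_out = -30.7 °C

No heat crosses the boundary, so H_out = H_in.
Σ ṁᵢCp,ᵢTᵢ = 476×2.26×-2.94 + 2170×2.26×-37.7 + 119×2.26×-14.6 = -191980
Σ ṁᵢCp,ᵢ = 476×2.26 + 2170×2.26 + 119×2.26 = 6248.9
T_out = -191980 / 6248.9 = -30.722 °C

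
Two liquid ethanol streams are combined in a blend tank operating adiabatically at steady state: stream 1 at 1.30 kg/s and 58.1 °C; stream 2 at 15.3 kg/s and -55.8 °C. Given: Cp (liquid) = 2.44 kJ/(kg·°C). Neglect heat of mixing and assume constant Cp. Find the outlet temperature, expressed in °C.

T_out = -46.9 °C

Energy balance with Q = 0: Σ ṁᵢCp,ᵢ(T_out − Tᵢ) = 0
Σ ṁᵢCp,ᵢTᵢ = 1.30×2.44×58.1 + 15.3×2.44×-55.8 = -1898.8
Σ ṁᵢCp,ᵢ = 1.30×2.44 + 15.3×2.44 = 40.504
T_out = -1898.8 / 40.504 = -46.88 °C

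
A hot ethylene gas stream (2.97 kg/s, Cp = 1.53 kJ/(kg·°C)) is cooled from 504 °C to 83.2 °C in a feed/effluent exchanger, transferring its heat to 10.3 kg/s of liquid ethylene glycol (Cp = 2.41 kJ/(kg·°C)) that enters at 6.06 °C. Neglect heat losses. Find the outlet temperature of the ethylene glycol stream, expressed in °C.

T_c,out = 83.1 °C

Heat released by hot stream: Q = 2.97 × 1.53 × (504 − 83.2) = 1912.2 kJ/s
Energy balance on cold side (adiabatic exchanger): Q = ṁ_c·Cp_c·(T_c,out − T_c,in)
T_c,out = 6.06 + 1912.2/(10.3 × 2.41) = 83.092 °C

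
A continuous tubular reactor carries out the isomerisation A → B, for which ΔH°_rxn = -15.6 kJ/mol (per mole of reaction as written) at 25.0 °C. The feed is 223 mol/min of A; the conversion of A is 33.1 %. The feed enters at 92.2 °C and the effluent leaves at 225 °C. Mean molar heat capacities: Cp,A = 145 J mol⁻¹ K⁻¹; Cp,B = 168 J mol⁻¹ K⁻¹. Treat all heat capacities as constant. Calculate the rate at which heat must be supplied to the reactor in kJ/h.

Extent of reaction ξ = 0.331 × 223 = 73.813 mol/min
Reaction term: ξ·ΔH°_rxn = 73.813 × -15.6 = -1151.5 kJ/min
Sensible, feed 92.2→25 °C: -2172.9 kJ/min
Outlet flows (mol/min): A 149.19, B 73.813
Sensible, products 25→225 °C: 6806.5 kJ/min
Q = ΔH = 3482.1 kJ/min = 58.036 kW
Heat supplied = 208930 kJ/h

Q_in = 209000 kJ/h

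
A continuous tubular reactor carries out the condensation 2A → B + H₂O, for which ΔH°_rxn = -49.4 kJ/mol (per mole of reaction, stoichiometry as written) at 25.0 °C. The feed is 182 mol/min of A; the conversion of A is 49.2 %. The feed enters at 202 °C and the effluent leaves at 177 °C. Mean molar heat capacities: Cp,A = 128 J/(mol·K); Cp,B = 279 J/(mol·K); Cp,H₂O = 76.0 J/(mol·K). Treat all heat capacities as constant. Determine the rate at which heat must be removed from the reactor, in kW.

Q_out = 35.3 kW

Extent of reaction ξ = 0.492 × 182 / 2 = 44.772 mol/min
Reaction term: ξ·ΔH°_rxn = 44.772 × -49.4 = -2211.7 kJ/min
Sensible, feed 202→25 °C: -4123.4 kJ/min
Outlet flows (mol/min): A 92.456, B 44.772, H₂O 44.772
Sensible, products 25→177 °C: 4214.7 kJ/min
Q = ΔH = -2120.4 kJ/min = -35.34 kW
Heat removed = 35.34 kW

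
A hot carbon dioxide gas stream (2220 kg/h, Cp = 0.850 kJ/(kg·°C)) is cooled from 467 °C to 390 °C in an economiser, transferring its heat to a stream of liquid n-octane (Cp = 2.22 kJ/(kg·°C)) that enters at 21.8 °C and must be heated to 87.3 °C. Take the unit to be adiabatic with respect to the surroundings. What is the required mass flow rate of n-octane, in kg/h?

ṁ_c = 999 kg/h

Heat released by hot stream: Q = 2220 × 0.850 × (467 − 390) = 145300 kJ/h
Energy balance on cold side (adiabatic exchanger): Q = ṁ_c·Cp_c·(T_c,out − T_c,in)
ṁ_c = 145300 / [2.22 × (87.3 − 21.8)] = 999.24 kg/h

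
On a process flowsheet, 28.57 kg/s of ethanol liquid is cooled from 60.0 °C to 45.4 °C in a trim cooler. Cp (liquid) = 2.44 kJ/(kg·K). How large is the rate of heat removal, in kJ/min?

Q = ṁ·Cp·ΔT = 28.57 × 2.44 × (45.4 − 60.0) = -1017.8 kJ/s
Cooling duty = 61067 kJ/min

Q_c = 61100 kJ/min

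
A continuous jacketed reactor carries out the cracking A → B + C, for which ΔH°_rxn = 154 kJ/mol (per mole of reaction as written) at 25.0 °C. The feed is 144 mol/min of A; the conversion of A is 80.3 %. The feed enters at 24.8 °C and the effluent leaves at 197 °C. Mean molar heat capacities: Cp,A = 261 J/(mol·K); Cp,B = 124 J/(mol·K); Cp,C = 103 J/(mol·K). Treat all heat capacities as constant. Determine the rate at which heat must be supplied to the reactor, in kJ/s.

Q_in = 393 kJ/s

Extent of reaction ξ = 0.803 × 144 = 115.63 mol/min
Reaction term: ξ·ΔH°_rxn = 115.63 × 154 = 17807 kJ/min
Sensible, feed 24.8→25 °C: 7.5168 kJ/min
Outlet flows (mol/min): A 28.368, B 115.63, C 115.63
Sensible, products 25→197 °C: 5788.2 kJ/min
Q = ΔH = 23603 kJ/min = 393.38 kW
Heat supplied = 393.38 kJ/s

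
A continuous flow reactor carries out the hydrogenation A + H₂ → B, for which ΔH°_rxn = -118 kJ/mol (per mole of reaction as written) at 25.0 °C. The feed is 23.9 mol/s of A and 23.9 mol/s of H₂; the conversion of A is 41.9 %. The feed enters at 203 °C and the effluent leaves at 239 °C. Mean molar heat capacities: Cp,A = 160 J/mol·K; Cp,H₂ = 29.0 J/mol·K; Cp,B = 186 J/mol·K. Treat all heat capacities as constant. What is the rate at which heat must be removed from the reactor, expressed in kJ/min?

Extent of reaction ξ = 0.419 × 23.9 = 10.014 mol/s
Reaction term: ξ·ΔH°_rxn = 10.014 × -118 = -1181.7 kJ/s
Sensible, feed 203→25 °C: -804.04 kJ/s
Outlet flows (mol/s): A 13.886, H₂ 13.886, B 10.014
Sensible, products 25→239 °C: 960.23 kJ/s
Q = ΔH = -1025.5 kJ/s = -1025.5 kW
Heat removed = 61529 kJ/min

Q_out = 61500 kJ/min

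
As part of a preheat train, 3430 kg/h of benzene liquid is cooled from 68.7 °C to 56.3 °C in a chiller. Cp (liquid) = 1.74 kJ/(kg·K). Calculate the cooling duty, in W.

Q = ṁ·Cp·ΔT = 3430 × 1.74 × (56.3 − 68.7) = -74006 kJ/h
Converting: 74006 / 3600 s = 20.557 kW
Cooling duty = 20557 W

Q_c = 20600 W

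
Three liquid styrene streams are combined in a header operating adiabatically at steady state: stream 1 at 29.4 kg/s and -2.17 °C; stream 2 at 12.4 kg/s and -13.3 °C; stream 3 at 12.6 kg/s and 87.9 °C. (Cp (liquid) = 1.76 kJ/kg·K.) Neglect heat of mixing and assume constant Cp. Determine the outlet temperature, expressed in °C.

T_out = 16.2 °C

Energy balance with Q = 0: Σ ṁᵢCp,ᵢ(T_out − Tᵢ) = 0
Σ ṁᵢCp,ᵢTᵢ = 29.4×1.76×-2.17 + 12.4×1.76×-13.3 + 12.6×1.76×87.9 = 1546.7
Σ ṁᵢCp,ᵢ = 29.4×1.76 + 12.4×1.76 + 12.6×1.76 = 95.744
T_out = 1546.7 / 95.744 = 16.155 °C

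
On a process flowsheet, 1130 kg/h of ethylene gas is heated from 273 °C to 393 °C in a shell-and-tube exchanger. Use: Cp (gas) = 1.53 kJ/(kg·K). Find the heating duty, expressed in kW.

Q = 57.6 kW

Q = ṁ·Cp·ΔT = 1130 × 1.53 × (393 − 273) = 207470 kJ/h
Converting: 207470 / 3600 s = 57.63 kW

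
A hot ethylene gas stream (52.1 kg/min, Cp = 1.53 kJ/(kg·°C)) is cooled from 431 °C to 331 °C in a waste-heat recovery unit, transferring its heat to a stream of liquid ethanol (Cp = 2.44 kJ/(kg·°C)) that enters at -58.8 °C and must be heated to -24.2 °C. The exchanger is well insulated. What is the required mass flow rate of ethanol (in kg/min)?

Heat released by hot stream: Q = 52.1 × 1.53 × (431 − 331) = 7971.3 kJ/min
Energy balance on cold side (adiabatic exchanger): Q = ṁ_c·Cp_c·(T_c,out − T_c,in)
ṁ_c = 7971.3 / [2.44 × (-24.2 − -58.8)] = 94.42 kg/min

ṁ_c = 94.4 kg/min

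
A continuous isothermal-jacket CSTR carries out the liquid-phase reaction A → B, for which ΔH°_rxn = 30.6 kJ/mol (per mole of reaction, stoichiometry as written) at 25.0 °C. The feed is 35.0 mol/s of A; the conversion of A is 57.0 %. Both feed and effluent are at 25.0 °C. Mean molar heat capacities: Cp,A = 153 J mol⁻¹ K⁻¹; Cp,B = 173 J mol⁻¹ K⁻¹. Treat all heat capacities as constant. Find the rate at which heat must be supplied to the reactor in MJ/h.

Q_in = 2200 MJ/h

Extent of reaction ξ = 0.570 × 35.0 = 19.95 mol/s
Reaction term: ξ·ΔH°_rxn = 19.95 × 30.6 = 610.47 kJ/s
Q = ΔH = 610.47 kJ/s = 610.47 kW
Heat supplied = 2197.7 MJ/h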